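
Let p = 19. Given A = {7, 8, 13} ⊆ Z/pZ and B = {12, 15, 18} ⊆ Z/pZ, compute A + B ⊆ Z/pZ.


Work in Z/19Z: reduce every sum a + b modulo 19.
Enumerate all 9 pairs:
a = 7: 7+12=0, 7+15=3, 7+18=6
a = 8: 8+12=1, 8+15=4, 8+18=7
a = 13: 13+12=6, 13+15=9, 13+18=12
Distinct residues collected: {0, 1, 3, 4, 6, 7, 9, 12}
|A + B| = 8 (out of 19 total residues).

A + B = {0, 1, 3, 4, 6, 7, 9, 12}


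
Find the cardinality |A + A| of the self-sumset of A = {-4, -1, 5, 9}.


A + A = {a + a' : a, a' ∈ A}; |A| = 4.
General bounds: 2|A| - 1 ≤ |A + A| ≤ |A|(|A|+1)/2, i.e. 7 ≤ |A + A| ≤ 10.
Lower bound 2|A|-1 is attained iff A is an arithmetic progression.
Enumerate sums a + a' for a ≤ a' (symmetric, so this suffices):
a = -4: -4+-4=-8, -4+-1=-5, -4+5=1, -4+9=5
a = -1: -1+-1=-2, -1+5=4, -1+9=8
a = 5: 5+5=10, 5+9=14
a = 9: 9+9=18
Distinct sums: {-8, -5, -2, 1, 4, 5, 8, 10, 14, 18}
|A + A| = 10

|A + A| = 10


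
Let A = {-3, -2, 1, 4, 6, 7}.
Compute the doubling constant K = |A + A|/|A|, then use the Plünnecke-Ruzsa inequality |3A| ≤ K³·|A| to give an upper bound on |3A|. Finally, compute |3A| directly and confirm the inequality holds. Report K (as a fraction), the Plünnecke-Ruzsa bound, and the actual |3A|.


|A| = 6.
Step 1: Compute A + A by enumerating all 36 pairs.
A + A = {-6, -5, -4, -2, -1, 1, 2, 3, 4, 5, 7, 8, 10, 11, 12, 13, 14}, so |A + A| = 17.
Step 2: Doubling constant K = |A + A|/|A| = 17/6 = 17/6 ≈ 2.8333.
Step 3: Plünnecke-Ruzsa gives |3A| ≤ K³·|A| = (2.8333)³ · 6 ≈ 136.4722.
Step 4: Compute 3A = A + A + A directly by enumerating all triples (a,b,c) ∈ A³; |3A| = 31.
Step 5: Check 31 ≤ 136.4722? Yes ✓.

K = 17/6, Plünnecke-Ruzsa bound K³|A| ≈ 136.4722, |3A| = 31, inequality holds.


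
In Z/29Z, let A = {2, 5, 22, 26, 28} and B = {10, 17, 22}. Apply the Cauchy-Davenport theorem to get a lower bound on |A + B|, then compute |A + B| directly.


Cauchy-Davenport: |A + B| ≥ min(p, |A| + |B| - 1) for A, B nonempty in Z/pZ.
|A| = 5, |B| = 3, p = 29.
CD lower bound = min(29, 5 + 3 - 1) = min(29, 7) = 7.
Compute A + B mod 29 directly:
a = 2: 2+10=12, 2+17=19, 2+22=24
a = 5: 5+10=15, 5+17=22, 5+22=27
a = 22: 22+10=3, 22+17=10, 22+22=15
a = 26: 26+10=7, 26+17=14, 26+22=19
a = 28: 28+10=9, 28+17=16, 28+22=21
A + B = {3, 7, 9, 10, 12, 14, 15, 16, 19, 21, 22, 24, 27}, so |A + B| = 13.
Verify: 13 ≥ 7? Yes ✓.

CD lower bound = 7, actual |A + B| = 13.


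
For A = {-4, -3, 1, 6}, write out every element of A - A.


A - A = {a - a' : a, a' ∈ A}.
Compute a - a' for each ordered pair (a, a'):
a = -4: -4--4=0, -4--3=-1, -4-1=-5, -4-6=-10
a = -3: -3--4=1, -3--3=0, -3-1=-4, -3-6=-9
a = 1: 1--4=5, 1--3=4, 1-1=0, 1-6=-5
a = 6: 6--4=10, 6--3=9, 6-1=5, 6-6=0
Collecting distinct values (and noting 0 appears from a-a):
A - A = {-10, -9, -5, -4, -1, 0, 1, 4, 5, 9, 10}
|A - A| = 11

A - A = {-10, -9, -5, -4, -1, 0, 1, 4, 5, 9, 10}


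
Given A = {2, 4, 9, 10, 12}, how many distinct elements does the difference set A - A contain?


A - A = {a - a' : a, a' ∈ A}; |A| = 5.
Bounds: 2|A|-1 ≤ |A - A| ≤ |A|² - |A| + 1, i.e. 9 ≤ |A - A| ≤ 21.
Note: 0 ∈ A - A always (from a - a). The set is symmetric: if d ∈ A - A then -d ∈ A - A.
Enumerate nonzero differences d = a - a' with a > a' (then include -d):
Positive differences: {1, 2, 3, 5, 6, 7, 8, 10}
Full difference set: {0} ∪ (positive diffs) ∪ (negative diffs).
|A - A| = 1 + 2·8 = 17 (matches direct enumeration: 17).

|A - A| = 17


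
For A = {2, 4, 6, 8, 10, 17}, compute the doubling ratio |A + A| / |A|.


|A| = 6.
Compute A + A by enumerating all 36 pairs.
A + A = {4, 6, 8, 10, 12, 14, 16, 18, 19, 20, 21, 23, 25, 27, 34}, so |A + A| = 15.
K = |A + A| / |A| = 15/6 = 5/2 ≈ 2.5000.
Reference: AP of size 6 gives K = 11/6 ≈ 1.8333; a fully generic set of size 6 gives K ≈ 3.5000.

|A| = 6, |A + A| = 15, K = 15/6 = 5/2.


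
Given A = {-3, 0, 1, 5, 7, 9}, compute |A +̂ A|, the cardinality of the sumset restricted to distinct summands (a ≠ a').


Restricted sumset: A +̂ A = {a + a' : a ∈ A, a' ∈ A, a ≠ a'}.
Equivalently, take A + A and drop any sum 2a that is achievable ONLY as a + a for a ∈ A (i.e. sums representable only with equal summands).
Enumerate pairs (a, a') with a < a' (symmetric, so each unordered pair gives one sum; this covers all a ≠ a'):
  -3 + 0 = -3
  -3 + 1 = -2
  -3 + 5 = 2
  -3 + 7 = 4
  -3 + 9 = 6
  0 + 1 = 1
  0 + 5 = 5
  0 + 7 = 7
  0 + 9 = 9
  1 + 5 = 6
  1 + 7 = 8
  1 + 9 = 10
  5 + 7 = 12
  5 + 9 = 14
  7 + 9 = 16
Collected distinct sums: {-3, -2, 1, 2, 4, 5, 6, 7, 8, 9, 10, 12, 14, 16}
|A +̂ A| = 14
(Reference bound: |A +̂ A| ≥ 2|A| - 3 for |A| ≥ 2, with |A| = 6 giving ≥ 9.)

|A +̂ A| = 14


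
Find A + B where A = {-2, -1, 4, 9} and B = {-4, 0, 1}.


A + B = {a + b : a ∈ A, b ∈ B}.
Enumerate all |A|·|B| = 4·3 = 12 pairs (a, b) and collect distinct sums.
a = -2: -2+-4=-6, -2+0=-2, -2+1=-1
a = -1: -1+-4=-5, -1+0=-1, -1+1=0
a = 4: 4+-4=0, 4+0=4, 4+1=5
a = 9: 9+-4=5, 9+0=9, 9+1=10
Collecting distinct sums: A + B = {-6, -5, -2, -1, 0, 4, 5, 9, 10}
|A + B| = 9

A + B = {-6, -5, -2, -1, 0, 4, 5, 9, 10}


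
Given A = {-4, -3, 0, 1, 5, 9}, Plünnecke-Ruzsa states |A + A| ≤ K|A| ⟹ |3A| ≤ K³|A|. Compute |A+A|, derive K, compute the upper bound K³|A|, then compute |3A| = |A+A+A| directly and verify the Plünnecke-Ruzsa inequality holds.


|A| = 6.
Step 1: Compute A + A by enumerating all 36 pairs.
A + A = {-8, -7, -6, -4, -3, -2, 0, 1, 2, 5, 6, 9, 10, 14, 18}, so |A + A| = 15.
Step 2: Doubling constant K = |A + A|/|A| = 15/6 = 15/6 ≈ 2.5000.
Step 3: Plünnecke-Ruzsa gives |3A| ≤ K³·|A| = (2.5000)³ · 6 ≈ 93.7500.
Step 4: Compute 3A = A + A + A directly by enumerating all triples (a,b,c) ∈ A³; |3A| = 28.
Step 5: Check 28 ≤ 93.7500? Yes ✓.

K = 15/6, Plünnecke-Ruzsa bound K³|A| ≈ 93.7500, |3A| = 28, inequality holds.


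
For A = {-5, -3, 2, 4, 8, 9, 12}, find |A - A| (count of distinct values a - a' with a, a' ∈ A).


A - A = {a - a' : a, a' ∈ A}; |A| = 7.
Bounds: 2|A|-1 ≤ |A - A| ≤ |A|² - |A| + 1, i.e. 13 ≤ |A - A| ≤ 43.
Note: 0 ∈ A - A always (from a - a). The set is symmetric: if d ∈ A - A then -d ∈ A - A.
Enumerate nonzero differences d = a - a' with a > a' (then include -d):
Positive differences: {1, 2, 3, 4, 5, 6, 7, 8, 9, 10, 11, 12, 13, 14, 15, 17}
Full difference set: {0} ∪ (positive diffs) ∪ (negative diffs).
|A - A| = 1 + 2·16 = 33 (matches direct enumeration: 33).

|A - A| = 33


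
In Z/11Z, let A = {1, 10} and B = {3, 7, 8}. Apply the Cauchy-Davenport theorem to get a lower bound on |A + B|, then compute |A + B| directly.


Cauchy-Davenport: |A + B| ≥ min(p, |A| + |B| - 1) for A, B nonempty in Z/pZ.
|A| = 2, |B| = 3, p = 11.
CD lower bound = min(11, 2 + 3 - 1) = min(11, 4) = 4.
Compute A + B mod 11 directly:
a = 1: 1+3=4, 1+7=8, 1+8=9
a = 10: 10+3=2, 10+7=6, 10+8=7
A + B = {2, 4, 6, 7, 8, 9}, so |A + B| = 6.
Verify: 6 ≥ 4? Yes ✓.

CD lower bound = 4, actual |A + B| = 6.


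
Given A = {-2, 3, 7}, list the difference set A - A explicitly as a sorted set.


A - A = {a - a' : a, a' ∈ A}.
Compute a - a' for each ordered pair (a, a'):
a = -2: -2--2=0, -2-3=-5, -2-7=-9
a = 3: 3--2=5, 3-3=0, 3-7=-4
a = 7: 7--2=9, 7-3=4, 7-7=0
Collecting distinct values (and noting 0 appears from a-a):
A - A = {-9, -5, -4, 0, 4, 5, 9}
|A - A| = 7

A - A = {-9, -5, -4, 0, 4, 5, 9}


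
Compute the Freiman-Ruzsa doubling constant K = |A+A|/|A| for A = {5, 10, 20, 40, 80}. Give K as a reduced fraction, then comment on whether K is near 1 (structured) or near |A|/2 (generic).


|A| = 5.
Compute A + A by enumerating all 25 pairs.
A + A = {10, 15, 20, 25, 30, 40, 45, 50, 60, 80, 85, 90, 100, 120, 160}, so |A + A| = 15.
K = |A + A| / |A| = 15/5 = 3/1 ≈ 3.0000.
Reference: AP of size 5 gives K = 9/5 ≈ 1.8000; a fully generic set of size 5 gives K ≈ 3.0000.

|A| = 5, |A + A| = 15, K = 15/5 = 3/1.


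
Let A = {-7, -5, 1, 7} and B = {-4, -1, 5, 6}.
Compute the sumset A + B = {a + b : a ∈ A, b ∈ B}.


A + B = {a + b : a ∈ A, b ∈ B}.
Enumerate all |A|·|B| = 4·4 = 16 pairs (a, b) and collect distinct sums.
a = -7: -7+-4=-11, -7+-1=-8, -7+5=-2, -7+6=-1
a = -5: -5+-4=-9, -5+-1=-6, -5+5=0, -5+6=1
a = 1: 1+-4=-3, 1+-1=0, 1+5=6, 1+6=7
a = 7: 7+-4=3, 7+-1=6, 7+5=12, 7+6=13
Collecting distinct sums: A + B = {-11, -9, -8, -6, -3, -2, -1, 0, 1, 3, 6, 7, 12, 13}
|A + B| = 14

A + B = {-11, -9, -8, -6, -3, -2, -1, 0, 1, 3, 6, 7, 12, 13}


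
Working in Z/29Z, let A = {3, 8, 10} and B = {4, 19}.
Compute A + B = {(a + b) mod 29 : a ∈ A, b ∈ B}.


Work in Z/29Z: reduce every sum a + b modulo 29.
Enumerate all 6 pairs:
a = 3: 3+4=7, 3+19=22
a = 8: 8+4=12, 8+19=27
a = 10: 10+4=14, 10+19=0
Distinct residues collected: {0, 7, 12, 14, 22, 27}
|A + B| = 6 (out of 29 total residues).

A + B = {0, 7, 12, 14, 22, 27}


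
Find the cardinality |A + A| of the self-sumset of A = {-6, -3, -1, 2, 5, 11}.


A + A = {a + a' : a, a' ∈ A}; |A| = 6.
General bounds: 2|A| - 1 ≤ |A + A| ≤ |A|(|A|+1)/2, i.e. 11 ≤ |A + A| ≤ 21.
Lower bound 2|A|-1 is attained iff A is an arithmetic progression.
Enumerate sums a + a' for a ≤ a' (symmetric, so this suffices):
a = -6: -6+-6=-12, -6+-3=-9, -6+-1=-7, -6+2=-4, -6+5=-1, -6+11=5
a = -3: -3+-3=-6, -3+-1=-4, -3+2=-1, -3+5=2, -3+11=8
a = -1: -1+-1=-2, -1+2=1, -1+5=4, -1+11=10
a = 2: 2+2=4, 2+5=7, 2+11=13
a = 5: 5+5=10, 5+11=16
a = 11: 11+11=22
Distinct sums: {-12, -9, -7, -6, -4, -2, -1, 1, 2, 4, 5, 7, 8, 10, 13, 16, 22}
|A + A| = 17

|A + A| = 17


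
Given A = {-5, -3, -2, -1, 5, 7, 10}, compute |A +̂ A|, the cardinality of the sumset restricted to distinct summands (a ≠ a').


Restricted sumset: A +̂ A = {a + a' : a ∈ A, a' ∈ A, a ≠ a'}.
Equivalently, take A + A and drop any sum 2a that is achievable ONLY as a + a for a ∈ A (i.e. sums representable only with equal summands).
Enumerate pairs (a, a') with a < a' (symmetric, so each unordered pair gives one sum; this covers all a ≠ a'):
  -5 + -3 = -8
  -5 + -2 = -7
  -5 + -1 = -6
  -5 + 5 = 0
  -5 + 7 = 2
  -5 + 10 = 5
  -3 + -2 = -5
  -3 + -1 = -4
  -3 + 5 = 2
  -3 + 7 = 4
  -3 + 10 = 7
  -2 + -1 = -3
  -2 + 5 = 3
  -2 + 7 = 5
  -2 + 10 = 8
  -1 + 5 = 4
  -1 + 7 = 6
  -1 + 10 = 9
  5 + 7 = 12
  5 + 10 = 15
  7 + 10 = 17
Collected distinct sums: {-8, -7, -6, -5, -4, -3, 0, 2, 3, 4, 5, 6, 7, 8, 9, 12, 15, 17}
|A +̂ A| = 18
(Reference bound: |A +̂ A| ≥ 2|A| - 3 for |A| ≥ 2, with |A| = 7 giving ≥ 11.)

|A +̂ A| = 18


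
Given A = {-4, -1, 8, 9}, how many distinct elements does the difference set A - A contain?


A - A = {a - a' : a, a' ∈ A}; |A| = 4.
Bounds: 2|A|-1 ≤ |A - A| ≤ |A|² - |A| + 1, i.e. 7 ≤ |A - A| ≤ 13.
Note: 0 ∈ A - A always (from a - a). The set is symmetric: if d ∈ A - A then -d ∈ A - A.
Enumerate nonzero differences d = a - a' with a > a' (then include -d):
Positive differences: {1, 3, 9, 10, 12, 13}
Full difference set: {0} ∪ (positive diffs) ∪ (negative diffs).
|A - A| = 1 + 2·6 = 13 (matches direct enumeration: 13).

|A - A| = 13


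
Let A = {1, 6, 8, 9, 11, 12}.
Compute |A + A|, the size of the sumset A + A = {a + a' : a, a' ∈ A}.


A + A = {a + a' : a, a' ∈ A}; |A| = 6.
General bounds: 2|A| - 1 ≤ |A + A| ≤ |A|(|A|+1)/2, i.e. 11 ≤ |A + A| ≤ 21.
Lower bound 2|A|-1 is attained iff A is an arithmetic progression.
Enumerate sums a + a' for a ≤ a' (symmetric, so this suffices):
a = 1: 1+1=2, 1+6=7, 1+8=9, 1+9=10, 1+11=12, 1+12=13
a = 6: 6+6=12, 6+8=14, 6+9=15, 6+11=17, 6+12=18
a = 8: 8+8=16, 8+9=17, 8+11=19, 8+12=20
a = 9: 9+9=18, 9+11=20, 9+12=21
a = 11: 11+11=22, 11+12=23
a = 12: 12+12=24
Distinct sums: {2, 7, 9, 10, 12, 13, 14, 15, 16, 17, 18, 19, 20, 21, 22, 23, 24}
|A + A| = 17

|A + A| = 17


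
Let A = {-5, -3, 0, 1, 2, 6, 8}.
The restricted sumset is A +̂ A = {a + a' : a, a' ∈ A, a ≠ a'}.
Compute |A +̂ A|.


Restricted sumset: A +̂ A = {a + a' : a ∈ A, a' ∈ A, a ≠ a'}.
Equivalently, take A + A and drop any sum 2a that is achievable ONLY as a + a for a ∈ A (i.e. sums representable only with equal summands).
Enumerate pairs (a, a') with a < a' (symmetric, so each unordered pair gives one sum; this covers all a ≠ a'):
  -5 + -3 = -8
  -5 + 0 = -5
  -5 + 1 = -4
  -5 + 2 = -3
  -5 + 6 = 1
  -5 + 8 = 3
  -3 + 0 = -3
  -3 + 1 = -2
  -3 + 2 = -1
  -3 + 6 = 3
  -3 + 8 = 5
  0 + 1 = 1
  0 + 2 = 2
  0 + 6 = 6
  0 + 8 = 8
  1 + 2 = 3
  1 + 6 = 7
  1 + 8 = 9
  2 + 6 = 8
  2 + 8 = 10
  6 + 8 = 14
Collected distinct sums: {-8, -5, -4, -3, -2, -1, 1, 2, 3, 5, 6, 7, 8, 9, 10, 14}
|A +̂ A| = 16
(Reference bound: |A +̂ A| ≥ 2|A| - 3 for |A| ≥ 2, with |A| = 7 giving ≥ 11.)

|A +̂ A| = 16


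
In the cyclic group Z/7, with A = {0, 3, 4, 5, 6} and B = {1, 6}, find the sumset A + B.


Work in Z/7Z: reduce every sum a + b modulo 7.
Enumerate all 10 pairs:
a = 0: 0+1=1, 0+6=6
a = 3: 3+1=4, 3+6=2
a = 4: 4+1=5, 4+6=3
a = 5: 5+1=6, 5+6=4
a = 6: 6+1=0, 6+6=5
Distinct residues collected: {0, 1, 2, 3, 4, 5, 6}
|A + B| = 7 (out of 7 total residues).

A + B = {0, 1, 2, 3, 4, 5, 6}


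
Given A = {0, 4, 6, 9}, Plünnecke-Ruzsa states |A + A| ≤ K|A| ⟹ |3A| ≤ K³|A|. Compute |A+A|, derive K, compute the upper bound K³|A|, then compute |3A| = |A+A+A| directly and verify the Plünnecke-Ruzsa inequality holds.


|A| = 4.
Step 1: Compute A + A by enumerating all 16 pairs.
A + A = {0, 4, 6, 8, 9, 10, 12, 13, 15, 18}, so |A + A| = 10.
Step 2: Doubling constant K = |A + A|/|A| = 10/4 = 10/4 ≈ 2.5000.
Step 3: Plünnecke-Ruzsa gives |3A| ≤ K³·|A| = (2.5000)³ · 4 ≈ 62.5000.
Step 4: Compute 3A = A + A + A directly by enumerating all triples (a,b,c) ∈ A³; |3A| = 18.
Step 5: Check 18 ≤ 62.5000? Yes ✓.

K = 10/4, Plünnecke-Ruzsa bound K³|A| ≈ 62.5000, |3A| = 18, inequality holds.


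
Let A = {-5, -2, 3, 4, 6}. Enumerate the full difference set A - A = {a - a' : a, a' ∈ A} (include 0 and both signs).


A - A = {a - a' : a, a' ∈ A}.
Compute a - a' for each ordered pair (a, a'):
a = -5: -5--5=0, -5--2=-3, -5-3=-8, -5-4=-9, -5-6=-11
a = -2: -2--5=3, -2--2=0, -2-3=-5, -2-4=-6, -2-6=-8
a = 3: 3--5=8, 3--2=5, 3-3=0, 3-4=-1, 3-6=-3
a = 4: 4--5=9, 4--2=6, 4-3=1, 4-4=0, 4-6=-2
a = 6: 6--5=11, 6--2=8, 6-3=3, 6-4=2, 6-6=0
Collecting distinct values (and noting 0 appears from a-a):
A - A = {-11, -9, -8, -6, -5, -3, -2, -1, 0, 1, 2, 3, 5, 6, 8, 9, 11}
|A - A| = 17

A - A = {-11, -9, -8, -6, -5, -3, -2, -1, 0, 1, 2, 3, 5, 6, 8, 9, 11}


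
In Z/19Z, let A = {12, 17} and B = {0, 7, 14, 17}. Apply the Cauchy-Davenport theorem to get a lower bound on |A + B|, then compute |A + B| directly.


Cauchy-Davenport: |A + B| ≥ min(p, |A| + |B| - 1) for A, B nonempty in Z/pZ.
|A| = 2, |B| = 4, p = 19.
CD lower bound = min(19, 2 + 4 - 1) = min(19, 5) = 5.
Compute A + B mod 19 directly:
a = 12: 12+0=12, 12+7=0, 12+14=7, 12+17=10
a = 17: 17+0=17, 17+7=5, 17+14=12, 17+17=15
A + B = {0, 5, 7, 10, 12, 15, 17}, so |A + B| = 7.
Verify: 7 ≥ 5? Yes ✓.

CD lower bound = 5, actual |A + B| = 7.


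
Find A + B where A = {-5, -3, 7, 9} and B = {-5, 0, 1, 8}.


A + B = {a + b : a ∈ A, b ∈ B}.
Enumerate all |A|·|B| = 4·4 = 16 pairs (a, b) and collect distinct sums.
a = -5: -5+-5=-10, -5+0=-5, -5+1=-4, -5+8=3
a = -3: -3+-5=-8, -3+0=-3, -3+1=-2, -3+8=5
a = 7: 7+-5=2, 7+0=7, 7+1=8, 7+8=15
a = 9: 9+-5=4, 9+0=9, 9+1=10, 9+8=17
Collecting distinct sums: A + B = {-10, -8, -5, -4, -3, -2, 2, 3, 4, 5, 7, 8, 9, 10, 15, 17}
|A + B| = 16

A + B = {-10, -8, -5, -4, -3, -2, 2, 3, 4, 5, 7, 8, 9, 10, 15, 17}


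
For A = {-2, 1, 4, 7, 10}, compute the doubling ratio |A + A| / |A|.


|A| = 5.
Compute A + A by enumerating all 25 pairs.
A + A = {-4, -1, 2, 5, 8, 11, 14, 17, 20}, so |A + A| = 9.
K = |A + A| / |A| = 9/5 (already in lowest terms) ≈ 1.8000.
Reference: AP of size 5 gives K = 9/5 ≈ 1.8000; a fully generic set of size 5 gives K ≈ 3.0000.

|A| = 5, |A + A| = 9, K = 9/5.


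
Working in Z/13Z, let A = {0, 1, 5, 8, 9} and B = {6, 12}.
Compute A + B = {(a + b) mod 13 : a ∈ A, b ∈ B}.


Work in Z/13Z: reduce every sum a + b modulo 13.
Enumerate all 10 pairs:
a = 0: 0+6=6, 0+12=12
a = 1: 1+6=7, 1+12=0
a = 5: 5+6=11, 5+12=4
a = 8: 8+6=1, 8+12=7
a = 9: 9+6=2, 9+12=8
Distinct residues collected: {0, 1, 2, 4, 6, 7, 8, 11, 12}
|A + B| = 9 (out of 13 total residues).

A + B = {0, 1, 2, 4, 6, 7, 8, 11, 12}


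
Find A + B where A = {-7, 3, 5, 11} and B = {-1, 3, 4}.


A + B = {a + b : a ∈ A, b ∈ B}.
Enumerate all |A|·|B| = 4·3 = 12 pairs (a, b) and collect distinct sums.
a = -7: -7+-1=-8, -7+3=-4, -7+4=-3
a = 3: 3+-1=2, 3+3=6, 3+4=7
a = 5: 5+-1=4, 5+3=8, 5+4=9
a = 11: 11+-1=10, 11+3=14, 11+4=15
Collecting distinct sums: A + B = {-8, -4, -3, 2, 4, 6, 7, 8, 9, 10, 14, 15}
|A + B| = 12

A + B = {-8, -4, -3, 2, 4, 6, 7, 8, 9, 10, 14, 15}


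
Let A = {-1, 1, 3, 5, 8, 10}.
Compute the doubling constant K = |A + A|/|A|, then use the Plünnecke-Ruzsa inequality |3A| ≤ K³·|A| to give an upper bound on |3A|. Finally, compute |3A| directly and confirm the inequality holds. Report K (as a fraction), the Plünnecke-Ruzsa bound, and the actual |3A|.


|A| = 6.
Step 1: Compute A + A by enumerating all 36 pairs.
A + A = {-2, 0, 2, 4, 6, 7, 8, 9, 10, 11, 13, 15, 16, 18, 20}, so |A + A| = 15.
Step 2: Doubling constant K = |A + A|/|A| = 15/6 = 15/6 ≈ 2.5000.
Step 3: Plünnecke-Ruzsa gives |3A| ≤ K³·|A| = (2.5000)³ · 6 ≈ 93.7500.
Step 4: Compute 3A = A + A + A directly by enumerating all triples (a,b,c) ∈ A³; |3A| = 27.
Step 5: Check 27 ≤ 93.7500? Yes ✓.

K = 15/6, Plünnecke-Ruzsa bound K³|A| ≈ 93.7500, |3A| = 27, inequality holds.


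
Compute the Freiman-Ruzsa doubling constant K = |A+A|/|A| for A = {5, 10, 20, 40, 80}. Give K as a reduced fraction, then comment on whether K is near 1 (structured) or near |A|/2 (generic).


|A| = 5.
Compute A + A by enumerating all 25 pairs.
A + A = {10, 15, 20, 25, 30, 40, 45, 50, 60, 80, 85, 90, 100, 120, 160}, so |A + A| = 15.
K = |A + A| / |A| = 15/5 = 3/1 ≈ 3.0000.
Reference: AP of size 5 gives K = 9/5 ≈ 1.8000; a fully generic set of size 5 gives K ≈ 3.0000.

|A| = 5, |A + A| = 15, K = 15/5 = 3/1.


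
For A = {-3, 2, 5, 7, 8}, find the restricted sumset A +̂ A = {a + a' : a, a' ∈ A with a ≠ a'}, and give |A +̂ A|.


Restricted sumset: A +̂ A = {a + a' : a ∈ A, a' ∈ A, a ≠ a'}.
Equivalently, take A + A and drop any sum 2a that is achievable ONLY as a + a for a ∈ A (i.e. sums representable only with equal summands).
Enumerate pairs (a, a') with a < a' (symmetric, so each unordered pair gives one sum; this covers all a ≠ a'):
  -3 + 2 = -1
  -3 + 5 = 2
  -3 + 7 = 4
  -3 + 8 = 5
  2 + 5 = 7
  2 + 7 = 9
  2 + 8 = 10
  5 + 7 = 12
  5 + 8 = 13
  7 + 8 = 15
Collected distinct sums: {-1, 2, 4, 5, 7, 9, 10, 12, 13, 15}
|A +̂ A| = 10
(Reference bound: |A +̂ A| ≥ 2|A| - 3 for |A| ≥ 2, with |A| = 5 giving ≥ 7.)

|A +̂ A| = 10


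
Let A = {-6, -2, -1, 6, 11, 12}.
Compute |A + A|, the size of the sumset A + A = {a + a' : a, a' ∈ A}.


A + A = {a + a' : a, a' ∈ A}; |A| = 6.
General bounds: 2|A| - 1 ≤ |A + A| ≤ |A|(|A|+1)/2, i.e. 11 ≤ |A + A| ≤ 21.
Lower bound 2|A|-1 is attained iff A is an arithmetic progression.
Enumerate sums a + a' for a ≤ a' (symmetric, so this suffices):
a = -6: -6+-6=-12, -6+-2=-8, -6+-1=-7, -6+6=0, -6+11=5, -6+12=6
a = -2: -2+-2=-4, -2+-1=-3, -2+6=4, -2+11=9, -2+12=10
a = -1: -1+-1=-2, -1+6=5, -1+11=10, -1+12=11
a = 6: 6+6=12, 6+11=17, 6+12=18
a = 11: 11+11=22, 11+12=23
a = 12: 12+12=24
Distinct sums: {-12, -8, -7, -4, -3, -2, 0, 4, 5, 6, 9, 10, 11, 12, 17, 18, 22, 23, 24}
|A + A| = 19

|A + A| = 19


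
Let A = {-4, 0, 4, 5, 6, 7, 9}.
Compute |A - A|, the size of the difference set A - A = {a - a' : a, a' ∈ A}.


A - A = {a - a' : a, a' ∈ A}; |A| = 7.
Bounds: 2|A|-1 ≤ |A - A| ≤ |A|² - |A| + 1, i.e. 13 ≤ |A - A| ≤ 43.
Note: 0 ∈ A - A always (from a - a). The set is symmetric: if d ∈ A - A then -d ∈ A - A.
Enumerate nonzero differences d = a - a' with a > a' (then include -d):
Positive differences: {1, 2, 3, 4, 5, 6, 7, 8, 9, 10, 11, 13}
Full difference set: {0} ∪ (positive diffs) ∪ (negative diffs).
|A - A| = 1 + 2·12 = 25 (matches direct enumeration: 25).

|A - A| = 25


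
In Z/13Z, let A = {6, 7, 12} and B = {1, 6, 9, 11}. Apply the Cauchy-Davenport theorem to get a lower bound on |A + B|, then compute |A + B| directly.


Cauchy-Davenport: |A + B| ≥ min(p, |A| + |B| - 1) for A, B nonempty in Z/pZ.
|A| = 3, |B| = 4, p = 13.
CD lower bound = min(13, 3 + 4 - 1) = min(13, 6) = 6.
Compute A + B mod 13 directly:
a = 6: 6+1=7, 6+6=12, 6+9=2, 6+11=4
a = 7: 7+1=8, 7+6=0, 7+9=3, 7+11=5
a = 12: 12+1=0, 12+6=5, 12+9=8, 12+11=10
A + B = {0, 2, 3, 4, 5, 7, 8, 10, 12}, so |A + B| = 9.
Verify: 9 ≥ 6? Yes ✓.

CD lower bound = 6, actual |A + B| = 9.


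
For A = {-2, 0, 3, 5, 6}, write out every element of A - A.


A - A = {a - a' : a, a' ∈ A}.
Compute a - a' for each ordered pair (a, a'):
a = -2: -2--2=0, -2-0=-2, -2-3=-5, -2-5=-7, -2-6=-8
a = 0: 0--2=2, 0-0=0, 0-3=-3, 0-5=-5, 0-6=-6
a = 3: 3--2=5, 3-0=3, 3-3=0, 3-5=-2, 3-6=-3
a = 5: 5--2=7, 5-0=5, 5-3=2, 5-5=0, 5-6=-1
a = 6: 6--2=8, 6-0=6, 6-3=3, 6-5=1, 6-6=0
Collecting distinct values (and noting 0 appears from a-a):
A - A = {-8, -7, -6, -5, -3, -2, -1, 0, 1, 2, 3, 5, 6, 7, 8}
|A - A| = 15

A - A = {-8, -7, -6, -5, -3, -2, -1, 0, 1, 2, 3, 5, 6, 7, 8}


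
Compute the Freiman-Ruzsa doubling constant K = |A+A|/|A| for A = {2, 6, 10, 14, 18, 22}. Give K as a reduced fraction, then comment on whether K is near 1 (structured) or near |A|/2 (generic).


|A| = 6.
Compute A + A by enumerating all 36 pairs.
A + A = {4, 8, 12, 16, 20, 24, 28, 32, 36, 40, 44}, so |A + A| = 11.
K = |A + A| / |A| = 11/6 (already in lowest terms) ≈ 1.8333.
Reference: AP of size 6 gives K = 11/6 ≈ 1.8333; a fully generic set of size 6 gives K ≈ 3.5000.

|A| = 6, |A + A| = 11, K = 11/6.


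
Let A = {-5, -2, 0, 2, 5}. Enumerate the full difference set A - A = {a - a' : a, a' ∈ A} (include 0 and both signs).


A - A = {a - a' : a, a' ∈ A}.
Compute a - a' for each ordered pair (a, a'):
a = -5: -5--5=0, -5--2=-3, -5-0=-5, -5-2=-7, -5-5=-10
a = -2: -2--5=3, -2--2=0, -2-0=-2, -2-2=-4, -2-5=-7
a = 0: 0--5=5, 0--2=2, 0-0=0, 0-2=-2, 0-5=-5
a = 2: 2--5=7, 2--2=4, 2-0=2, 2-2=0, 2-5=-3
a = 5: 5--5=10, 5--2=7, 5-0=5, 5-2=3, 5-5=0
Collecting distinct values (and noting 0 appears from a-a):
A - A = {-10, -7, -5, -4, -3, -2, 0, 2, 3, 4, 5, 7, 10}
|A - A| = 13

A - A = {-10, -7, -5, -4, -3, -2, 0, 2, 3, 4, 5, 7, 10}


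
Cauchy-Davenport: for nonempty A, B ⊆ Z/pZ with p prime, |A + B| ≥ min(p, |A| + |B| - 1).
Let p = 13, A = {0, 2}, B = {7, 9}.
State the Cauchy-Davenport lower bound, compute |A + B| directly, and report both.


Cauchy-Davenport: |A + B| ≥ min(p, |A| + |B| - 1) for A, B nonempty in Z/pZ.
|A| = 2, |B| = 2, p = 13.
CD lower bound = min(13, 2 + 2 - 1) = min(13, 3) = 3.
Compute A + B mod 13 directly:
a = 0: 0+7=7, 0+9=9
a = 2: 2+7=9, 2+9=11
A + B = {7, 9, 11}, so |A + B| = 3.
Verify: 3 ≥ 3? Yes ✓.

CD lower bound = 3, actual |A + B| = 3.


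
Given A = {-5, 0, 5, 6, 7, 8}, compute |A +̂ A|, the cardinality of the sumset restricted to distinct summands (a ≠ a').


Restricted sumset: A +̂ A = {a + a' : a ∈ A, a' ∈ A, a ≠ a'}.
Equivalently, take A + A and drop any sum 2a that is achievable ONLY as a + a for a ∈ A (i.e. sums representable only with equal summands).
Enumerate pairs (a, a') with a < a' (symmetric, so each unordered pair gives one sum; this covers all a ≠ a'):
  -5 + 0 = -5
  -5 + 5 = 0
  -5 + 6 = 1
  -5 + 7 = 2
  -5 + 8 = 3
  0 + 5 = 5
  0 + 6 = 6
  0 + 7 = 7
  0 + 8 = 8
  5 + 6 = 11
  5 + 7 = 12
  5 + 8 = 13
  6 + 7 = 13
  6 + 8 = 14
  7 + 8 = 15
Collected distinct sums: {-5, 0, 1, 2, 3, 5, 6, 7, 8, 11, 12, 13, 14, 15}
|A +̂ A| = 14
(Reference bound: |A +̂ A| ≥ 2|A| - 3 for |A| ≥ 2, with |A| = 6 giving ≥ 9.)

|A +̂ A| = 14


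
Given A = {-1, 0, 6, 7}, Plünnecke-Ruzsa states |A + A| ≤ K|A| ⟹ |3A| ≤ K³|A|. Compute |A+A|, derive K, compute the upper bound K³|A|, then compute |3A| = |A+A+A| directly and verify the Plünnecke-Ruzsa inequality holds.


|A| = 4.
Step 1: Compute A + A by enumerating all 16 pairs.
A + A = {-2, -1, 0, 5, 6, 7, 12, 13, 14}, so |A + A| = 9.
Step 2: Doubling constant K = |A + A|/|A| = 9/4 = 9/4 ≈ 2.2500.
Step 3: Plünnecke-Ruzsa gives |3A| ≤ K³·|A| = (2.2500)³ · 4 ≈ 45.5625.
Step 4: Compute 3A = A + A + A directly by enumerating all triples (a,b,c) ∈ A³; |3A| = 16.
Step 5: Check 16 ≤ 45.5625? Yes ✓.

K = 9/4, Plünnecke-Ruzsa bound K³|A| ≈ 45.5625, |3A| = 16, inequality holds.


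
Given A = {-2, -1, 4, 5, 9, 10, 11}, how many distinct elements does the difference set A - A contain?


A - A = {a - a' : a, a' ∈ A}; |A| = 7.
Bounds: 2|A|-1 ≤ |A - A| ≤ |A|² - |A| + 1, i.e. 13 ≤ |A - A| ≤ 43.
Note: 0 ∈ A - A always (from a - a). The set is symmetric: if d ∈ A - A then -d ∈ A - A.
Enumerate nonzero differences d = a - a' with a > a' (then include -d):
Positive differences: {1, 2, 4, 5, 6, 7, 10, 11, 12, 13}
Full difference set: {0} ∪ (positive diffs) ∪ (negative diffs).
|A - A| = 1 + 2·10 = 21 (matches direct enumeration: 21).

|A - A| = 21


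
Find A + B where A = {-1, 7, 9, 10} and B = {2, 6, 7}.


A + B = {a + b : a ∈ A, b ∈ B}.
Enumerate all |A|·|B| = 4·3 = 12 pairs (a, b) and collect distinct sums.
a = -1: -1+2=1, -1+6=5, -1+7=6
a = 7: 7+2=9, 7+6=13, 7+7=14
a = 9: 9+2=11, 9+6=15, 9+7=16
a = 10: 10+2=12, 10+6=16, 10+7=17
Collecting distinct sums: A + B = {1, 5, 6, 9, 11, 12, 13, 14, 15, 16, 17}
|A + B| = 11

A + B = {1, 5, 6, 9, 11, 12, 13, 14, 15, 16, 17}


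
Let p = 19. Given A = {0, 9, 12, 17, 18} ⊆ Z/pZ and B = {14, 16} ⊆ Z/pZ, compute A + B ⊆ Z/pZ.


Work in Z/19Z: reduce every sum a + b modulo 19.
Enumerate all 10 pairs:
a = 0: 0+14=14, 0+16=16
a = 9: 9+14=4, 9+16=6
a = 12: 12+14=7, 12+16=9
a = 17: 17+14=12, 17+16=14
a = 18: 18+14=13, 18+16=15
Distinct residues collected: {4, 6, 7, 9, 12, 13, 14, 15, 16}
|A + B| = 9 (out of 19 total residues).

A + B = {4, 6, 7, 9, 12, 13, 14, 15, 16}


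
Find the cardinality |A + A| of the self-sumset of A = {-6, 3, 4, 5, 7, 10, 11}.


A + A = {a + a' : a, a' ∈ A}; |A| = 7.
General bounds: 2|A| - 1 ≤ |A + A| ≤ |A|(|A|+1)/2, i.e. 13 ≤ |A + A| ≤ 28.
Lower bound 2|A|-1 is attained iff A is an arithmetic progression.
Enumerate sums a + a' for a ≤ a' (symmetric, so this suffices):
a = -6: -6+-6=-12, -6+3=-3, -6+4=-2, -6+5=-1, -6+7=1, -6+10=4, -6+11=5
a = 3: 3+3=6, 3+4=7, 3+5=8, 3+7=10, 3+10=13, 3+11=14
a = 4: 4+4=8, 4+5=9, 4+7=11, 4+10=14, 4+11=15
a = 5: 5+5=10, 5+7=12, 5+10=15, 5+11=16
a = 7: 7+7=14, 7+10=17, 7+11=18
a = 10: 10+10=20, 10+11=21
a = 11: 11+11=22
Distinct sums: {-12, -3, -2, -1, 1, 4, 5, 6, 7, 8, 9, 10, 11, 12, 13, 14, 15, 16, 17, 18, 20, 21, 22}
|A + A| = 23

|A + A| = 23


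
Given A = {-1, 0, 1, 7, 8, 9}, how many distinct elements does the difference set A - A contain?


A - A = {a - a' : a, a' ∈ A}; |A| = 6.
Bounds: 2|A|-1 ≤ |A - A| ≤ |A|² - |A| + 1, i.e. 11 ≤ |A - A| ≤ 31.
Note: 0 ∈ A - A always (from a - a). The set is symmetric: if d ∈ A - A then -d ∈ A - A.
Enumerate nonzero differences d = a - a' with a > a' (then include -d):
Positive differences: {1, 2, 6, 7, 8, 9, 10}
Full difference set: {0} ∪ (positive diffs) ∪ (negative diffs).
|A - A| = 1 + 2·7 = 15 (matches direct enumeration: 15).

|A - A| = 15


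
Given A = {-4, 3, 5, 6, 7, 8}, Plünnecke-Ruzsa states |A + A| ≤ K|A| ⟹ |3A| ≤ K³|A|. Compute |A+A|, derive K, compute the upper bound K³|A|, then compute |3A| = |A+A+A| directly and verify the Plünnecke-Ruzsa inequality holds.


|A| = 6.
Step 1: Compute A + A by enumerating all 36 pairs.
A + A = {-8, -1, 1, 2, 3, 4, 6, 8, 9, 10, 11, 12, 13, 14, 15, 16}, so |A + A| = 16.
Step 2: Doubling constant K = |A + A|/|A| = 16/6 = 16/6 ≈ 2.6667.
Step 3: Plünnecke-Ruzsa gives |3A| ≤ K³·|A| = (2.6667)³ · 6 ≈ 113.7778.
Step 4: Compute 3A = A + A + A directly by enumerating all triples (a,b,c) ∈ A³; |3A| = 28.
Step 5: Check 28 ≤ 113.7778? Yes ✓.

K = 16/6, Plünnecke-Ruzsa bound K³|A| ≈ 113.7778, |3A| = 28, inequality holds.


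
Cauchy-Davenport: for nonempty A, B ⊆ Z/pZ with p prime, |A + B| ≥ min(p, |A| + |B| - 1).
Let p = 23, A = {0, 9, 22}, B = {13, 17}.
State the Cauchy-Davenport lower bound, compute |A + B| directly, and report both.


Cauchy-Davenport: |A + B| ≥ min(p, |A| + |B| - 1) for A, B nonempty in Z/pZ.
|A| = 3, |B| = 2, p = 23.
CD lower bound = min(23, 3 + 2 - 1) = min(23, 4) = 4.
Compute A + B mod 23 directly:
a = 0: 0+13=13, 0+17=17
a = 9: 9+13=22, 9+17=3
a = 22: 22+13=12, 22+17=16
A + B = {3, 12, 13, 16, 17, 22}, so |A + B| = 6.
Verify: 6 ≥ 4? Yes ✓.

CD lower bound = 4, actual |A + B| = 6.


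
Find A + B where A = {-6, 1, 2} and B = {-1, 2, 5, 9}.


A + B = {a + b : a ∈ A, b ∈ B}.
Enumerate all |A|·|B| = 3·4 = 12 pairs (a, b) and collect distinct sums.
a = -6: -6+-1=-7, -6+2=-4, -6+5=-1, -6+9=3
a = 1: 1+-1=0, 1+2=3, 1+5=6, 1+9=10
a = 2: 2+-1=1, 2+2=4, 2+5=7, 2+9=11
Collecting distinct sums: A + B = {-7, -4, -1, 0, 1, 3, 4, 6, 7, 10, 11}
|A + B| = 11

A + B = {-7, -4, -1, 0, 1, 3, 4, 6, 7, 10, 11}


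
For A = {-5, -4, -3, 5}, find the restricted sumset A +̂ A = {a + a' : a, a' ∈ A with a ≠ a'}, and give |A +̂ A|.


Restricted sumset: A +̂ A = {a + a' : a ∈ A, a' ∈ A, a ≠ a'}.
Equivalently, take A + A and drop any sum 2a that is achievable ONLY as a + a for a ∈ A (i.e. sums representable only with equal summands).
Enumerate pairs (a, a') with a < a' (symmetric, so each unordered pair gives one sum; this covers all a ≠ a'):
  -5 + -4 = -9
  -5 + -3 = -8
  -5 + 5 = 0
  -4 + -3 = -7
  -4 + 5 = 1
  -3 + 5 = 2
Collected distinct sums: {-9, -8, -7, 0, 1, 2}
|A +̂ A| = 6
(Reference bound: |A +̂ A| ≥ 2|A| - 3 for |A| ≥ 2, with |A| = 4 giving ≥ 5.)

|A +̂ A| = 6


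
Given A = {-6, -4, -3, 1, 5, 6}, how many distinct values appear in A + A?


A + A = {a + a' : a, a' ∈ A}; |A| = 6.
General bounds: 2|A| - 1 ≤ |A + A| ≤ |A|(|A|+1)/2, i.e. 11 ≤ |A + A| ≤ 21.
Lower bound 2|A|-1 is attained iff A is an arithmetic progression.
Enumerate sums a + a' for a ≤ a' (symmetric, so this suffices):
a = -6: -6+-6=-12, -6+-4=-10, -6+-3=-9, -6+1=-5, -6+5=-1, -6+6=0
a = -4: -4+-4=-8, -4+-3=-7, -4+1=-3, -4+5=1, -4+6=2
a = -3: -3+-3=-6, -3+1=-2, -3+5=2, -3+6=3
a = 1: 1+1=2, 1+5=6, 1+6=7
a = 5: 5+5=10, 5+6=11
a = 6: 6+6=12
Distinct sums: {-12, -10, -9, -8, -7, -6, -5, -3, -2, -1, 0, 1, 2, 3, 6, 7, 10, 11, 12}
|A + A| = 19

|A + A| = 19


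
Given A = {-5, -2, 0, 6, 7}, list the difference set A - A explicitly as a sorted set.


A - A = {a - a' : a, a' ∈ A}.
Compute a - a' for each ordered pair (a, a'):
a = -5: -5--5=0, -5--2=-3, -5-0=-5, -5-6=-11, -5-7=-12
a = -2: -2--5=3, -2--2=0, -2-0=-2, -2-6=-8, -2-7=-9
a = 0: 0--5=5, 0--2=2, 0-0=0, 0-6=-6, 0-7=-7
a = 6: 6--5=11, 6--2=8, 6-0=6, 6-6=0, 6-7=-1
a = 7: 7--5=12, 7--2=9, 7-0=7, 7-6=1, 7-7=0
Collecting distinct values (and noting 0 appears from a-a):
A - A = {-12, -11, -9, -8, -7, -6, -5, -3, -2, -1, 0, 1, 2, 3, 5, 6, 7, 8, 9, 11, 12}
|A - A| = 21

A - A = {-12, -11, -9, -8, -7, -6, -5, -3, -2, -1, 0, 1, 2, 3, 5, 6, 7, 8, 9, 11, 12}


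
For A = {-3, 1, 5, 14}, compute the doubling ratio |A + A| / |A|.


|A| = 4.
Compute A + A by enumerating all 16 pairs.
A + A = {-6, -2, 2, 6, 10, 11, 15, 19, 28}, so |A + A| = 9.
K = |A + A| / |A| = 9/4 (already in lowest terms) ≈ 2.2500.
Reference: AP of size 4 gives K = 7/4 ≈ 1.7500; a fully generic set of size 4 gives K ≈ 2.5000.

|A| = 4, |A + A| = 9, K = 9/4.


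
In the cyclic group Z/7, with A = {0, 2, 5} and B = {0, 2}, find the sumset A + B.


Work in Z/7Z: reduce every sum a + b modulo 7.
Enumerate all 6 pairs:
a = 0: 0+0=0, 0+2=2
a = 2: 2+0=2, 2+2=4
a = 5: 5+0=5, 5+2=0
Distinct residues collected: {0, 2, 4, 5}
|A + B| = 4 (out of 7 total residues).

A + B = {0, 2, 4, 5}


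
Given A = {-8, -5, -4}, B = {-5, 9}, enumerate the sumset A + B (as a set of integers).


A + B = {a + b : a ∈ A, b ∈ B}.
Enumerate all |A|·|B| = 3·2 = 6 pairs (a, b) and collect distinct sums.
a = -8: -8+-5=-13, -8+9=1
a = -5: -5+-5=-10, -5+9=4
a = -4: -4+-5=-9, -4+9=5
Collecting distinct sums: A + B = {-13, -10, -9, 1, 4, 5}
|A + B| = 6

A + B = {-13, -10, -9, 1, 4, 5}


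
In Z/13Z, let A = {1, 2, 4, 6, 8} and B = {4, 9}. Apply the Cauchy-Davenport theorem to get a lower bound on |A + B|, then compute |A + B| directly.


Cauchy-Davenport: |A + B| ≥ min(p, |A| + |B| - 1) for A, B nonempty in Z/pZ.
|A| = 5, |B| = 2, p = 13.
CD lower bound = min(13, 5 + 2 - 1) = min(13, 6) = 6.
Compute A + B mod 13 directly:
a = 1: 1+4=5, 1+9=10
a = 2: 2+4=6, 2+9=11
a = 4: 4+4=8, 4+9=0
a = 6: 6+4=10, 6+9=2
a = 8: 8+4=12, 8+9=4
A + B = {0, 2, 4, 5, 6, 8, 10, 11, 12}, so |A + B| = 9.
Verify: 9 ≥ 6? Yes ✓.

CD lower bound = 6, actual |A + B| = 9.


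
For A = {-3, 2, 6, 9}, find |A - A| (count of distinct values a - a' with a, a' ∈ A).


A - A = {a - a' : a, a' ∈ A}; |A| = 4.
Bounds: 2|A|-1 ≤ |A - A| ≤ |A|² - |A| + 1, i.e. 7 ≤ |A - A| ≤ 13.
Note: 0 ∈ A - A always (from a - a). The set is symmetric: if d ∈ A - A then -d ∈ A - A.
Enumerate nonzero differences d = a - a' with a > a' (then include -d):
Positive differences: {3, 4, 5, 7, 9, 12}
Full difference set: {0} ∪ (positive diffs) ∪ (negative diffs).
|A - A| = 1 + 2·6 = 13 (matches direct enumeration: 13).

|A - A| = 13


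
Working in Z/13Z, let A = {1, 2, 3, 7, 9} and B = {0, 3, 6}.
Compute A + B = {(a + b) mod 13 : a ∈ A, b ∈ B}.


Work in Z/13Z: reduce every sum a + b modulo 13.
Enumerate all 15 pairs:
a = 1: 1+0=1, 1+3=4, 1+6=7
a = 2: 2+0=2, 2+3=5, 2+6=8
a = 3: 3+0=3, 3+3=6, 3+6=9
a = 7: 7+0=7, 7+3=10, 7+6=0
a = 9: 9+0=9, 9+3=12, 9+6=2
Distinct residues collected: {0, 1, 2, 3, 4, 5, 6, 7, 8, 9, 10, 12}
|A + B| = 12 (out of 13 total residues).

A + B = {0, 1, 2, 3, 4, 5, 6, 7, 8, 9, 10, 12}


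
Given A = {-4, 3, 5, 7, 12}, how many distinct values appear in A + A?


A + A = {a + a' : a, a' ∈ A}; |A| = 5.
General bounds: 2|A| - 1 ≤ |A + A| ≤ |A|(|A|+1)/2, i.e. 9 ≤ |A + A| ≤ 15.
Lower bound 2|A|-1 is attained iff A is an arithmetic progression.
Enumerate sums a + a' for a ≤ a' (symmetric, so this suffices):
a = -4: -4+-4=-8, -4+3=-1, -4+5=1, -4+7=3, -4+12=8
a = 3: 3+3=6, 3+5=8, 3+7=10, 3+12=15
a = 5: 5+5=10, 5+7=12, 5+12=17
a = 7: 7+7=14, 7+12=19
a = 12: 12+12=24
Distinct sums: {-8, -1, 1, 3, 6, 8, 10, 12, 14, 15, 17, 19, 24}
|A + A| = 13

|A + A| = 13


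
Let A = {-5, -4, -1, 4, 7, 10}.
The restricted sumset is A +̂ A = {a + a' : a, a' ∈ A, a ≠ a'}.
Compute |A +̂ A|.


Restricted sumset: A +̂ A = {a + a' : a ∈ A, a' ∈ A, a ≠ a'}.
Equivalently, take A + A and drop any sum 2a that is achievable ONLY as a + a for a ∈ A (i.e. sums representable only with equal summands).
Enumerate pairs (a, a') with a < a' (symmetric, so each unordered pair gives one sum; this covers all a ≠ a'):
  -5 + -4 = -9
  -5 + -1 = -6
  -5 + 4 = -1
  -5 + 7 = 2
  -5 + 10 = 5
  -4 + -1 = -5
  -4 + 4 = 0
  -4 + 7 = 3
  -4 + 10 = 6
  -1 + 4 = 3
  -1 + 7 = 6
  -1 + 10 = 9
  4 + 7 = 11
  4 + 10 = 14
  7 + 10 = 17
Collected distinct sums: {-9, -6, -5, -1, 0, 2, 3, 5, 6, 9, 11, 14, 17}
|A +̂ A| = 13
(Reference bound: |A +̂ A| ≥ 2|A| - 3 for |A| ≥ 2, with |A| = 6 giving ≥ 9.)

|A +̂ A| = 13


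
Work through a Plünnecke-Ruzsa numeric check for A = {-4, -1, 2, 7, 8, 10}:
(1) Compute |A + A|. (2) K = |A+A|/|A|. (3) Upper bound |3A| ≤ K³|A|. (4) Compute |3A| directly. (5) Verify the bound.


|A| = 6.
Step 1: Compute A + A by enumerating all 36 pairs.
A + A = {-8, -5, -2, 1, 3, 4, 6, 7, 9, 10, 12, 14, 15, 16, 17, 18, 20}, so |A + A| = 17.
Step 2: Doubling constant K = |A + A|/|A| = 17/6 = 17/6 ≈ 2.8333.
Step 3: Plünnecke-Ruzsa gives |3A| ≤ K³·|A| = (2.8333)³ · 6 ≈ 136.4722.
Step 4: Compute 3A = A + A + A directly by enumerating all triples (a,b,c) ∈ A³; |3A| = 32.
Step 5: Check 32 ≤ 136.4722? Yes ✓.

K = 17/6, Plünnecke-Ruzsa bound K³|A| ≈ 136.4722, |3A| = 32, inequality holds.


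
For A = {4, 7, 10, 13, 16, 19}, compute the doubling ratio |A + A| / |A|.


|A| = 6.
Compute A + A by enumerating all 36 pairs.
A + A = {8, 11, 14, 17, 20, 23, 26, 29, 32, 35, 38}, so |A + A| = 11.
K = |A + A| / |A| = 11/6 (already in lowest terms) ≈ 1.8333.
Reference: AP of size 6 gives K = 11/6 ≈ 1.8333; a fully generic set of size 6 gives K ≈ 3.5000.

|A| = 6, |A + A| = 11, K = 11/6.


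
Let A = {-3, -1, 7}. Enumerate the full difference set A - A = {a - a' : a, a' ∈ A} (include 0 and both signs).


A - A = {a - a' : a, a' ∈ A}.
Compute a - a' for each ordered pair (a, a'):
a = -3: -3--3=0, -3--1=-2, -3-7=-10
a = -1: -1--3=2, -1--1=0, -1-7=-8
a = 7: 7--3=10, 7--1=8, 7-7=0
Collecting distinct values (and noting 0 appears from a-a):
A - A = {-10, -8, -2, 0, 2, 8, 10}
|A - A| = 7

A - A = {-10, -8, -2, 0, 2, 8, 10}


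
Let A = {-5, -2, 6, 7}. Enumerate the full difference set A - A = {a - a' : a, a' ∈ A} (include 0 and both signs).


A - A = {a - a' : a, a' ∈ A}.
Compute a - a' for each ordered pair (a, a'):
a = -5: -5--5=0, -5--2=-3, -5-6=-11, -5-7=-12
a = -2: -2--5=3, -2--2=0, -2-6=-8, -2-7=-9
a = 6: 6--5=11, 6--2=8, 6-6=0, 6-7=-1
a = 7: 7--5=12, 7--2=9, 7-6=1, 7-7=0
Collecting distinct values (and noting 0 appears from a-a):
A - A = {-12, -11, -9, -8, -3, -1, 0, 1, 3, 8, 9, 11, 12}
|A - A| = 13

A - A = {-12, -11, -9, -8, -3, -1, 0, 1, 3, 8, 9, 11, 12}


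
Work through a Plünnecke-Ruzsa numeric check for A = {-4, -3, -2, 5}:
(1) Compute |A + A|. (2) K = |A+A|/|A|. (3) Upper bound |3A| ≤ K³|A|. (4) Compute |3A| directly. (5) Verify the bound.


|A| = 4.
Step 1: Compute A + A by enumerating all 16 pairs.
A + A = {-8, -7, -6, -5, -4, 1, 2, 3, 10}, so |A + A| = 9.
Step 2: Doubling constant K = |A + A|/|A| = 9/4 = 9/4 ≈ 2.2500.
Step 3: Plünnecke-Ruzsa gives |3A| ≤ K³·|A| = (2.2500)³ · 4 ≈ 45.5625.
Step 4: Compute 3A = A + A + A directly by enumerating all triples (a,b,c) ∈ A³; |3A| = 16.
Step 5: Check 16 ≤ 45.5625? Yes ✓.

K = 9/4, Plünnecke-Ruzsa bound K³|A| ≈ 45.5625, |3A| = 16, inequality holds.


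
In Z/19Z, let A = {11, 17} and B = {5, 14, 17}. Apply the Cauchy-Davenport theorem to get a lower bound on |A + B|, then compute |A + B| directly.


Cauchy-Davenport: |A + B| ≥ min(p, |A| + |B| - 1) for A, B nonempty in Z/pZ.
|A| = 2, |B| = 3, p = 19.
CD lower bound = min(19, 2 + 3 - 1) = min(19, 4) = 4.
Compute A + B mod 19 directly:
a = 11: 11+5=16, 11+14=6, 11+17=9
a = 17: 17+5=3, 17+14=12, 17+17=15
A + B = {3, 6, 9, 12, 15, 16}, so |A + B| = 6.
Verify: 6 ≥ 4? Yes ✓.

CD lower bound = 4, actual |A + B| = 6.


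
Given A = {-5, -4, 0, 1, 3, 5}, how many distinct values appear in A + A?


A + A = {a + a' : a, a' ∈ A}; |A| = 6.
General bounds: 2|A| - 1 ≤ |A + A| ≤ |A|(|A|+1)/2, i.e. 11 ≤ |A + A| ≤ 21.
Lower bound 2|A|-1 is attained iff A is an arithmetic progression.
Enumerate sums a + a' for a ≤ a' (symmetric, so this suffices):
a = -5: -5+-5=-10, -5+-4=-9, -5+0=-5, -5+1=-4, -5+3=-2, -5+5=0
a = -4: -4+-4=-8, -4+0=-4, -4+1=-3, -4+3=-1, -4+5=1
a = 0: 0+0=0, 0+1=1, 0+3=3, 0+5=5
a = 1: 1+1=2, 1+3=4, 1+5=6
a = 3: 3+3=6, 3+5=8
a = 5: 5+5=10
Distinct sums: {-10, -9, -8, -5, -4, -3, -2, -1, 0, 1, 2, 3, 4, 5, 6, 8, 10}
|A + A| = 17

|A + A| = 17


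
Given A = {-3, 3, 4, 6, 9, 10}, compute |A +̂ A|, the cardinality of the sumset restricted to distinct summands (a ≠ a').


Restricted sumset: A +̂ A = {a + a' : a ∈ A, a' ∈ A, a ≠ a'}.
Equivalently, take A + A and drop any sum 2a that is achievable ONLY as a + a for a ∈ A (i.e. sums representable only with equal summands).
Enumerate pairs (a, a') with a < a' (symmetric, so each unordered pair gives one sum; this covers all a ≠ a'):
  -3 + 3 = 0
  -3 + 4 = 1
  -3 + 6 = 3
  -3 + 9 = 6
  -3 + 10 = 7
  3 + 4 = 7
  3 + 6 = 9
  3 + 9 = 12
  3 + 10 = 13
  4 + 6 = 10
  4 + 9 = 13
  4 + 10 = 14
  6 + 9 = 15
  6 + 10 = 16
  9 + 10 = 19
Collected distinct sums: {0, 1, 3, 6, 7, 9, 10, 12, 13, 14, 15, 16, 19}
|A +̂ A| = 13
(Reference bound: |A +̂ A| ≥ 2|A| - 3 for |A| ≥ 2, with |A| = 6 giving ≥ 9.)

|A +̂ A| = 13
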